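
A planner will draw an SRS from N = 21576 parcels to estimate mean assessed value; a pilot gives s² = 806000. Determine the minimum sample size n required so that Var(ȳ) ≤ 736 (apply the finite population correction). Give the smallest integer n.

1043

Without fpc, n₀ = s²/D = 806000/736 = 1095.1087.
With fpc, (1 − n/N)·s²/n ≤ D requires n ≥ n₀/(1 + n₀/N) = 1095.1087/(1 + 1095.1087/21576) = 1042.2104.
Rounding up, n = 1043.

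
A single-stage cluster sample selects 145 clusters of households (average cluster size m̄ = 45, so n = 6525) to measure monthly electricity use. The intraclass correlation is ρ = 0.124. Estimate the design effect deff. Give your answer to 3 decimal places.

deff = 1 + (45 − 1)·0.124 = 1 + 5.456 = 6.456.

6.456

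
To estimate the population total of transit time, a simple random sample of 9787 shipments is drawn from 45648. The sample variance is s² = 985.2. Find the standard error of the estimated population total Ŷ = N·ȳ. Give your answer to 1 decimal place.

12836.9

Var(Ŷ) = N²·Var(ȳ) = N²·(1 − n/N)·s²/n.
f = 9787/45648 = 0.21440151; Var(ȳ) = 0.78559849·985.2/9787 = 0.079081602.
Var(Ŷ) = 45648² · 0.079081602 = 1.6478549 × 10^8.
SE(Ŷ) = √(1.6478549 × 10^8) = 12836.9.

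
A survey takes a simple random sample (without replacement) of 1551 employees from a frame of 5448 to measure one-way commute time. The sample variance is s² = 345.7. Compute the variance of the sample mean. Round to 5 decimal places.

Under SRS without replacement, Var(ȳ) = (1 − f)·s²/n with f = n/N = 1551/5448 = 0.28469163.
Var(ȳ) = (1 − 0.28469163)·345.7/1551 = 0.71530837·0.22288846 = 0.15943398.

0.15943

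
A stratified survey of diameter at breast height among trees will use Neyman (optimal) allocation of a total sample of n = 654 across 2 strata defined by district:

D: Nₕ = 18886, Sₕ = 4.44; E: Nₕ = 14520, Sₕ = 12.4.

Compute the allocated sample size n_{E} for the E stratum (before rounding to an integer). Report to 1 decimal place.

446.2

Neyman allocation: nₕ = n·NₕSₕ / Σⱼ NⱼSⱼ.
Σ NⱼSⱼ = 18886·4.44 + 14520·12.4 = 263901.84.
n_{E} = 654·14520·12.4 / 263901.84 = 446.2.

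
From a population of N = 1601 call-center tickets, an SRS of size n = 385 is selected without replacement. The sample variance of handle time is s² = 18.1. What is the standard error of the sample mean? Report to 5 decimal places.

0.18896

Under SRS without replacement, Var(ȳ) = (1 − f)·s²/n with f = n/N = 385/1601 = 0.24047470.
Var(ȳ) = (1 − 0.24047470)·18.1/385 = 0.75952530·0.047012987 = 0.035707553.
SE(ȳ) = √(0.035707553) = 0.18896.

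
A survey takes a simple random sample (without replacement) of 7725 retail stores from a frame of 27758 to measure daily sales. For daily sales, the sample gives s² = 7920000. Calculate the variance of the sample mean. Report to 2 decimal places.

Under SRS without replacement, Var(ȳ) = (1 − f)·s²/n with f = n/N = 7725/27758 = 0.27829815.
Var(ȳ) = (1 − 0.27829815)·7920000/7725 = 0.72170185·1025.2427 = 739.91957.

739.92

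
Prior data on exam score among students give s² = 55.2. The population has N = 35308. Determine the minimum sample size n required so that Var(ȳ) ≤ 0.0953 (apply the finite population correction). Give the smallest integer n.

570

Without fpc, n₀ = s²/D = 55.2/0.0953 = 579.2235.
With fpc, (1 − n/N)·s²/n ≤ D requires n ≥ n₀/(1 + n₀/N) = 579.2235/(1 + 579.2235/35308) = 569.8748.
Rounding up, n = 570.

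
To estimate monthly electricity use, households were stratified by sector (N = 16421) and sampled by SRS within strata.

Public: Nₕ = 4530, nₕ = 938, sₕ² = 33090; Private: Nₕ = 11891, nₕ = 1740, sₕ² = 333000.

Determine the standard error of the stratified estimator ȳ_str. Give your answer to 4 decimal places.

Var(ȳ_str) = Σₕ Wₕ²(1 − fₕ)sₕ²/nₕ with Wₕ = Nₕ/N, N = 16421.
Public: Wₕ = 0.27586627; term = 0.27586627²·(1 − 0.20706402)·33090/938 = 2.1287725.
Private: Wₕ = 0.72413373; term = 0.72413373²·(1 − 0.14632916)·333000/1740 = 85.66886.
Sum = 87.797633.
SE = √(87.797633) = 9.3700.

9.3700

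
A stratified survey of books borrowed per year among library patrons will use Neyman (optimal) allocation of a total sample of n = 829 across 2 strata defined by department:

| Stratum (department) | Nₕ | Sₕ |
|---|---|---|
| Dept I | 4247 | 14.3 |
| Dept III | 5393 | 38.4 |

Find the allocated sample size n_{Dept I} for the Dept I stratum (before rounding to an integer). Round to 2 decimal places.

Neyman allocation: nₕ = n·NₕSₕ / Σⱼ NⱼSⱼ.
Σ NⱼSⱼ = 4247·14.3 + 5393·38.4 = 267823.3.
n_{Dept I} = 829·4247·14.3 / 267823.3 = 187.99.

187.99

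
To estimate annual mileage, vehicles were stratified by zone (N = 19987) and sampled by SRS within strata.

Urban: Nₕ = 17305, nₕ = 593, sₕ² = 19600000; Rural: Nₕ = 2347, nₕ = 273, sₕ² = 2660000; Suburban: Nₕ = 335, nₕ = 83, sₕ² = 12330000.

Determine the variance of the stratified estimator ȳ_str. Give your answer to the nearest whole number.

24078

Var(ȳ_str) = Σₕ Wₕ²(1 − fₕ)sₕ²/nₕ with Wₕ = Nₕ/N, N = 19987.
Urban: Wₕ = 0.86581278; term = 0.86581278²·(1 − 0.03426755)·19600000/593 = 23927.988.
Rural: Wₕ = 0.11742633; term = 0.11742633²·(1 − 0.11631870)·2660000/273 = 118.72594.
Suburban: Wₕ = 0.01676089; term = 0.01676089²·(1 − 0.24776119)·12330000/83 = 31.393165.
Sum = 24078.107.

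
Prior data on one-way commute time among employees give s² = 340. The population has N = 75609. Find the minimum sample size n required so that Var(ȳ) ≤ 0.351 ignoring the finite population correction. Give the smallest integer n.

Without fpc, n₀ = s²/D = 340/0.351 = 968.6610.
Rounding up, n = 969.

969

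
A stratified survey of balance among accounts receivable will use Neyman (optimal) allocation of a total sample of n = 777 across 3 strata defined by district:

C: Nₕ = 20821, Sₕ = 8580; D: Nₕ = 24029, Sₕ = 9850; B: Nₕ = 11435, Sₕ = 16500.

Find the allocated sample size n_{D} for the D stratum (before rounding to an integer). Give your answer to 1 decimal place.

Neyman allocation: nₕ = n·NₕSₕ / Σⱼ NⱼSⱼ.
Σ NⱼSⱼ = 20821·8580 + 24029·9850 + 11435·16500 = 6.0400733 × 10^8.
n_{D} = 777·24029·9850 / (6.0400733 × 10^8) = 304.5.

304.5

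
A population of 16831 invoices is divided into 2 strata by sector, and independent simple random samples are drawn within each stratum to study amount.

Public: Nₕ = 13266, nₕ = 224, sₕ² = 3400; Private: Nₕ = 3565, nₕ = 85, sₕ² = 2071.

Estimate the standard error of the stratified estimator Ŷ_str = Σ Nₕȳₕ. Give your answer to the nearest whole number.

54115

Var(Ŷ_str) = Σₕ Nₕ²(1 − fₕ)sₕ²/nₕ.
Public: 13266²·(1 − 224/13266)·3400/224 = 2.6261231 × 10^9.
Private: 3565²·(1 − 85/3565)·2071/85 = 3.0227341 × 10^8.
Sum = 2.9283965 × 10^9.
SE = √(2.9283965 × 10^9) = 54115.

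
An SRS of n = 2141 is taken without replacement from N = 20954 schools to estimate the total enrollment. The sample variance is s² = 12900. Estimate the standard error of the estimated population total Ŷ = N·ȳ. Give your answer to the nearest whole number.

Var(Ŷ) = N²·Var(ȳ) = N²·(1 − n/N)·s²/n.
f = 2141/20954 = 0.10217620; Var(ȳ) = 0.89782380·12900/2141 = 5.4095876.
Var(Ŷ) = 20954² · 5.4095876 = 2.3751883 × 10^9.
SE(Ŷ) = √(2.3751883 × 10^9) = 48736.

48736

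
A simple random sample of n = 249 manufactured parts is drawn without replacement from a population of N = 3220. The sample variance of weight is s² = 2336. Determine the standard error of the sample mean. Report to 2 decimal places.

Under SRS without replacement, Var(ȳ) = (1 − f)·s²/n with f = n/N = 249/3220 = 0.07732919.
Var(ȳ) = (1 − 0.07732919)·2336/249 = 0.92267081·9.3815261 = 8.6560603.
SE(ȳ) = √(8.6560603) = 2.94.

2.94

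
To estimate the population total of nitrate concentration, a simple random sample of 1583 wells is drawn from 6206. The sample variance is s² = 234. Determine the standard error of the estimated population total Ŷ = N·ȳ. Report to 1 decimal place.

2059.4

Var(Ŷ) = N²·Var(ȳ) = N²·(1 − n/N)·s²/n.
f = 1583/6206 = 0.25507573; Var(ȳ) = 0.74492427·234/1583 = 0.11011515.
Var(Ŷ) = 6206² · 0.11011515 = 4.2410229 × 10^6.
SE(Ŷ) = √(4.2410229 × 10^6) = 2059.4.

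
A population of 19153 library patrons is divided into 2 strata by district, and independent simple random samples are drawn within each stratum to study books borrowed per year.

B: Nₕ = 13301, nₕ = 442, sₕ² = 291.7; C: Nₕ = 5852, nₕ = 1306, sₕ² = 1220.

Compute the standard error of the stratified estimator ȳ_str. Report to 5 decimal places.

Var(ȳ_str) = Σₕ Wₕ²(1 − fₕ)sₕ²/nₕ with Wₕ = Nₕ/N, N = 19153.
B: Wₕ = 0.69446040; term = 0.69446040²·(1 − 0.03323058)·291.7/442 = 0.30770321.
C: Wₕ = 0.30553960; term = 0.30553960²·(1 − 0.22317157)·1220/1306 = 0.067744928.
Sum = 0.37544814.
SE = √(0.37544814) = 0.61274.

0.61274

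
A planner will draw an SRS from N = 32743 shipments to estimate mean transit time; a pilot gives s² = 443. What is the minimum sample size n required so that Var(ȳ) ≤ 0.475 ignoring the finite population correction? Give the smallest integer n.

933

Without fpc, n₀ = s²/D = 443/0.475 = 932.6316.
Rounding up, n = 933.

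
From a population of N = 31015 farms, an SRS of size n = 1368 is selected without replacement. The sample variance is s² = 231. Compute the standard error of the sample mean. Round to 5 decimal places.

0.40176

Under SRS without replacement, Var(ȳ) = (1 − f)·s²/n with f = n/N = 1368/31015 = 0.04410769.
Var(ȳ) = (1 − 0.04410769)·231/1368 = 0.95589231·0.16885965 = 0.16141164.
SE(ȳ) = √(0.16141164) = 0.40176.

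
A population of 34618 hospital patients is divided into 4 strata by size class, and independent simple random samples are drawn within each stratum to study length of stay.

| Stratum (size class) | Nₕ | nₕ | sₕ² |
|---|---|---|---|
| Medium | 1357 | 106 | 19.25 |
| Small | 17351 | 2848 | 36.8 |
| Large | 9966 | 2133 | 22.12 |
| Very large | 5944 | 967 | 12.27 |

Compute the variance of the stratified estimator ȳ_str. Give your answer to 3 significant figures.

0.00396

Var(ȳ_str) = Σₕ Wₕ²(1 − fₕ)sₕ²/nₕ with Wₕ = Nₕ/N, N = 34618.
Medium: Wₕ = 0.03919926; term = 0.03919926²·(1 − 0.07811349)·19.25/106 = 2.572516 × 10^-4.
Small: Wₕ = 0.50121324; term = 0.50121324²·(1 − 0.16414040)·36.8/2848 = 0.0027132277.
Large: Wₕ = 0.28788492; term = 0.28788492²·(1 − 0.21402769)·22.12/2133 = 6.7552174 × 10^-4.
Very large: Wₕ = 0.17170258; term = 0.17170258²·(1 − 0.16268506)·12.27/967 = 3.13228 × 10^-4.
Sum = 0.003959229.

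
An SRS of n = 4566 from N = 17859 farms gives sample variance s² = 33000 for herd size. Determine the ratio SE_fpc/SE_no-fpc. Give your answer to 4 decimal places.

f = n/N = 4566/17859 = 0.25566941.
SE_no-fpc = √(s²/n) = 2.6883699; SE_fpc = √((1−f)s²/n) = 2.3193802.
Ratio = √(1−f) = 0.86274596.

0.8627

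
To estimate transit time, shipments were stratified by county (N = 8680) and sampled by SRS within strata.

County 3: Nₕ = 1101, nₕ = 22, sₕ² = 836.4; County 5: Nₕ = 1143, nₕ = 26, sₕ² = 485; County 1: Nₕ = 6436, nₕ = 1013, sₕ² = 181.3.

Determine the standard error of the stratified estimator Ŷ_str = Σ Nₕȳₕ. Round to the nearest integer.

8673

Var(Ŷ_str) = Σₕ Nₕ²(1 − fₕ)sₕ²/nₕ.
County 3: 1101²·(1 − 22/1101)·836.4/22 = 4.5164802 × 10^7.
County 5: 1143²·(1 − 26/1143)·485/26 = 2.3815944 × 10^7.
County 1: 6436²·(1 − 1013/6436)·181.3/1013 = 6.2466043 × 10^6.
Sum = 7.522735 × 10^7.
SE = √(7.522735 × 10^7) = 8673.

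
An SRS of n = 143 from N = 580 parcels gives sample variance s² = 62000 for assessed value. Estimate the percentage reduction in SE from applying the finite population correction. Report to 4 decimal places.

f = n/N = 143/580 = 0.24655172.
SE_no-fpc = √(s²/n) = 20.822258; SE_fpc = √((1−f)s²/n) = 18.074011.
Ratio = √(1−f) = 0.86801398. Reduction = 100·(1 − 0.86801398) = 13.1986%.

13.1986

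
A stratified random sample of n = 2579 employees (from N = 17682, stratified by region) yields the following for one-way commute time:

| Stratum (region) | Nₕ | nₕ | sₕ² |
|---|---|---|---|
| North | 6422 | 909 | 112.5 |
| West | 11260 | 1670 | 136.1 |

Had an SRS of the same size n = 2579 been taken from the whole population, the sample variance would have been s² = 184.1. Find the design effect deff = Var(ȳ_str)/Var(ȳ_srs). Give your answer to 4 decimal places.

0.6915

Var(ȳ_str) = Σ Wₕ²(1−fₕ)sₕ²/nₕ with Wₕ = Nₕ/17682:
  North: (6422/17682)²·(1−909/6422)·112.5/909 = 0.014014711
  West: (11260/17682)²·(1−1670/11260)·136.1/1670 = 0.028147244
  → Var(ȳ_str) = 0.042161955.
Var(ȳ_srs) = (1 − 2579/17682)·184.1/2579 = 0.060972539.
deff = 0.042161955 / 0.060972539 = 0.6915.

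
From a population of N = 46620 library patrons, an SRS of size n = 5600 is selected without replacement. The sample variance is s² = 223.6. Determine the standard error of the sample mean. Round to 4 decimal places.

Under SRS without replacement, Var(ȳ) = (1 − f)·s²/n with f = n/N = 5600/46620 = 0.12012012.
Var(ȳ) = (1 − 0.12012012)·223.6/5600 = 0.87987988·0.039928571 = 0.035132347.
SE(ȳ) = √(0.035132347) = 0.1874.

0.1874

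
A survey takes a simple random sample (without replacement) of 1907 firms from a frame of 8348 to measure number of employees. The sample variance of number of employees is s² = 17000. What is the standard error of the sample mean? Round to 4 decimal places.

2.6226

Under SRS without replacement, Var(ȳ) = (1 − f)·s²/n with f = n/N = 1907/8348 = 0.22843795.
Var(ȳ) = (1 − 0.22843795)·17000/1907 = 0.77156205·8.9145254 = 6.8781095.
SE(ȳ) = √(6.8781095) = 2.6226.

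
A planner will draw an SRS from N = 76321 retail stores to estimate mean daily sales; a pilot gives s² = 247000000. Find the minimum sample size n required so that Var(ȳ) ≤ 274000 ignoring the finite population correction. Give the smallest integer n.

902

Without fpc, n₀ = s²/D = 247000000/274000 = 901.4599.
Rounding up, n = 902.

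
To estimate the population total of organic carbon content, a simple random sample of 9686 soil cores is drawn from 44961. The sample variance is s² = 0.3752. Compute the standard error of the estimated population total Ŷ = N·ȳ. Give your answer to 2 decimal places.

247.86

Var(Ŷ) = N²·Var(ȳ) = N²·(1 − n/N)·s²/n.
f = 9686/44961 = 0.21543115; Var(ȳ) = 0.78456885·0.3752/9686 = 3.039131 × 10^-5.
Var(Ŷ) = 44961² · (3.039131 × 10^-5) = 61435.775.
SE(Ŷ) = √(61435.775) = 247.86.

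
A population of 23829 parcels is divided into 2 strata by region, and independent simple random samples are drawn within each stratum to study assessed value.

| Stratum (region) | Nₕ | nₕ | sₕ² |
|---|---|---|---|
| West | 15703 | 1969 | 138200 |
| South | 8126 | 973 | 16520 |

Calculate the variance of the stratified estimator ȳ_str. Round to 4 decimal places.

28.3962

Var(ȳ_str) = Σₕ Wₕ²(1 − fₕ)sₕ²/nₕ with Wₕ = Nₕ/N, N = 23829.
West: Wₕ = 0.65898695; term = 0.65898695²·(1 − 0.12539005)·138200/1969 = 26.658172.
South: Wₕ = 0.34101305; term = 0.34101305²·(1 − 0.11973911)·16520/973 = 1.7380034.
Sum = 28.396175.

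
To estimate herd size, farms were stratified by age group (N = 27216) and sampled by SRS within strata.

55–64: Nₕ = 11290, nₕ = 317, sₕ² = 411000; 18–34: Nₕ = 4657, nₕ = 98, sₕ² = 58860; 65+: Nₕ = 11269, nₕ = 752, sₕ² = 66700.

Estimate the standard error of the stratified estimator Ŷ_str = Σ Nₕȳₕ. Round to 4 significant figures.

Var(Ŷ_str) = Σₕ Nₕ²(1 − fₕ)sₕ²/nₕ.
55–64: 11290²·(1 − 317/11290)·411000/317 = 1.6062084 × 10^11.
18–34: 4657²·(1 − 98/4657)·58860/98 = 1.2751757 × 10^10.
65+: 11269²·(1 − 752/11269)·66700/752 = 1.0511997 × 10^10.
Sum = 1.8388459 × 10^11.
SE = √(1.8388459 × 10^11) = 428800.

428800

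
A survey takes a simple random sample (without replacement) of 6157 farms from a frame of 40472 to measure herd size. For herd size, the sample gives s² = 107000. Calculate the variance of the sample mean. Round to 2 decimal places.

Under SRS without replacement, Var(ȳ) = (1 − f)·s²/n with f = n/N = 6157/40472 = 0.15212987.
Var(ȳ) = (1 − 0.15212987)·107000/6157 = 0.84787013·17.378593 = 14.73479.

14.73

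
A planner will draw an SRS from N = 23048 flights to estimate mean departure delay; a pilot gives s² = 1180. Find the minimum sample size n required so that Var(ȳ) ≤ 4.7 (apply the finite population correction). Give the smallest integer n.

Without fpc, n₀ = s²/D = 1180/4.7 = 251.0638.
With fpc, (1 − n/N)·s²/n ≤ D requires n ≥ n₀/(1 + n₀/N) = 251.0638/(1 + 251.0638/23048) = 248.3584.
Rounding up, n = 249.

249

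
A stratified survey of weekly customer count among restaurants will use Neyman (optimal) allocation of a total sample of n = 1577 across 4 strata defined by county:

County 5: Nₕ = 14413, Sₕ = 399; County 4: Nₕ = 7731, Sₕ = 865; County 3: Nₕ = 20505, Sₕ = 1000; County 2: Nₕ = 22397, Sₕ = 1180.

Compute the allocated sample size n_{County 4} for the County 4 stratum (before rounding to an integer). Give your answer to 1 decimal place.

Neyman allocation: nₕ = n·NₕSₕ / Σⱼ NⱼSⱼ.
Σ NⱼSⱼ = 14413·399 + 7731·865 + 20505·1000 + 22397·1180 = 5.9371562 × 10^7.
n_{County 4} = 1577·7731·865 / (5.9371562 × 10^7) = 177.6.

177.6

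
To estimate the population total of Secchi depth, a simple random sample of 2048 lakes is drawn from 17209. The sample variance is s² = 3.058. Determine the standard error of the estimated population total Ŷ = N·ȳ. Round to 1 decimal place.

624.2

Var(Ŷ) = N²·Var(ȳ) = N²·(1 − n/N)·s²/n.
f = 2048/17209 = 0.11900750; Var(ȳ) = 0.88099250·3.058/2048 = 0.0013154663.
Var(Ŷ) = 17209² · 0.0013154663 = 389574.93.
SE(Ŷ) = √(389574.93) = 624.2.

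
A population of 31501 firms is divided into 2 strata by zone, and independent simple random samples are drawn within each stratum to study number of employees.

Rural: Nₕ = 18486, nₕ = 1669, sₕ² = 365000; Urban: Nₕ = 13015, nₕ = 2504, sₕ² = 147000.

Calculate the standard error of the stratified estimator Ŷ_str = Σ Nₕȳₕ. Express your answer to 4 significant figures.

Var(Ŷ_str) = Σₕ Nₕ²(1 − fₕ)sₕ²/nₕ.
Rural: 18486²·(1 − 1669/18486)·365000/1669 = 6.7987332 × 10^10.
Urban: 13015²·(1 − 2504/13015)·147000/2504 = 8.0310295 × 10^9.
Sum = 7.6018362 × 10^10.
SE = √(7.6018362 × 10^10) = 275700.

275700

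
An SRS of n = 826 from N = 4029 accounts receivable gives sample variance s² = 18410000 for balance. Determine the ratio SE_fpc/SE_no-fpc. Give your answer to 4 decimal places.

0.8916

f = n/N = 826/4029 = 0.20501365.
SE_no-fpc = √(s²/n) = 149.29211; SE_fpc = √((1−f)s²/n) = 133.11185.
Ratio = √(1−f) = 0.89162007.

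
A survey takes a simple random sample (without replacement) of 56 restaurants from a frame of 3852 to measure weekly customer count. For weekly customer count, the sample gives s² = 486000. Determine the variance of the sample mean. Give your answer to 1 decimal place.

Under SRS without replacement, Var(ȳ) = (1 − f)·s²/n with f = n/N = 56/3852 = 0.01453790.
Var(ȳ) = (1 − 0.01453790)·486000/56 = 0.98546210·8678.5714 = 8552.4032.

8552.4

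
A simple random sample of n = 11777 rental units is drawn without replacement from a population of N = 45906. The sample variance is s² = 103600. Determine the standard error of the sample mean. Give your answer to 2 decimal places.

2.56

Under SRS without replacement, Var(ȳ) = (1 − f)·s²/n with f = n/N = 11777/45906 = 0.25654599.
Var(ȳ) = (1 − 0.25654599)·103600/11777 = 0.74345401·8.7968073 = 6.5400217.
SE(ȳ) = √(6.5400217) = 2.56.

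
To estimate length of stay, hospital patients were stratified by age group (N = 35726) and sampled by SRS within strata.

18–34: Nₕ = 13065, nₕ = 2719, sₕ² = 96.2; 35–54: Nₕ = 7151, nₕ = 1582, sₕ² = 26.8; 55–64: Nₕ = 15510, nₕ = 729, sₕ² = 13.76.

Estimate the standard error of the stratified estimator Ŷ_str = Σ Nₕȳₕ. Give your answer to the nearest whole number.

3128

Var(Ŷ_str) = Σₕ Nₕ²(1 − fₕ)sₕ²/nₕ.
18–34: 13065²·(1 − 2719/13065)·96.2/2719 = 4.7824204 × 10^6.
35–54: 7151²·(1 − 1582/7151)·26.8/1582 = 674640.35.
55–64: 15510²·(1 − 729/15510)·13.76/729 = 4.3271955 × 10^6.
Sum = 9.7842563 × 10^6.
SE = √(9.7842563 × 10^6) = 3128.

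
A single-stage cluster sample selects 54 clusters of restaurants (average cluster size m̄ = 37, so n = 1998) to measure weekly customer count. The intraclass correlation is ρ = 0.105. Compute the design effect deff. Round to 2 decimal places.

4.78

deff = 1 + (37 − 1)·0.105 = 1 + 3.78 = 4.78.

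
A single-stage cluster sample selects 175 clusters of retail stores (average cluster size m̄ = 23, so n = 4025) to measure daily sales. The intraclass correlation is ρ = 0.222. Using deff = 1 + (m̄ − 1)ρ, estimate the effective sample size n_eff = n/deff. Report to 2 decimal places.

684.06

deff = 1 + (23 − 1)·0.222 = 1 + 4.884 = 5.884.
n_eff = 4025 / 5.884 = 684.06.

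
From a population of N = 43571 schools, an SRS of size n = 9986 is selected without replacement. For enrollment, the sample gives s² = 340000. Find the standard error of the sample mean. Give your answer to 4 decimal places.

5.1229

Under SRS without replacement, Var(ȳ) = (1 − f)·s²/n with f = n/N = 9986/43571 = 0.22918914.
Var(ȳ) = (1 − 0.22918914)·340000/9986 = 0.77081086·34.047667 = 26.244311.
SE(ȳ) = √(26.244311) = 5.1229.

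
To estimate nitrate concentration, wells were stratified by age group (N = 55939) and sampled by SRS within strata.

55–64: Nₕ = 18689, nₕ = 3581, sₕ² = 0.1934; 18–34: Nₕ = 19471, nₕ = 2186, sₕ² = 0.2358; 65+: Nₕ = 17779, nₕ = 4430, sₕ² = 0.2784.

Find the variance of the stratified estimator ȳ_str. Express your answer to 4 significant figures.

2.124 × 10^-5

Var(ȳ_str) = Σₕ Wₕ²(1 − fₕ)sₕ²/nₕ with Wₕ = Nₕ/N, N = 55939.
55–64: Wₕ = 0.33409607; term = 0.33409607²·(1 − 0.19161004)·0.1934/3581 = 4.8732175 × 10^-6.
18–34: Wₕ = 0.34807558; term = 0.34807558²·(1 − 0.11226953)·0.2358/2186 = 1.1601707 × 10^-5.
65+: Wₕ = 0.31782835; term = 0.31782835²·(1 − 0.24917037)·0.2784/4430 = 4.7664185 × 10^-6.
Sum = 2.1241343 × 10^-5.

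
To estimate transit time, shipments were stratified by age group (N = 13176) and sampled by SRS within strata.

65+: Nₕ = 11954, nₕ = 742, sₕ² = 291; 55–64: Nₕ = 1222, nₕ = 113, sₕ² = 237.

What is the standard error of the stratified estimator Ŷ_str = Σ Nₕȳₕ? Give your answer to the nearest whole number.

Var(Ŷ_str) = Σₕ Nₕ²(1 − fₕ)sₕ²/nₕ.
65+: 11954²·(1 − 742/11954)·291/742 = 5.2563639 × 10^7.
55–64: 1222²·(1 − 113/1222)·237/113 = 2.8423179 × 10^6.
Sum = 5.5405957 × 10^7.
SE = √(5.5405957 × 10^7) = 7444.

7444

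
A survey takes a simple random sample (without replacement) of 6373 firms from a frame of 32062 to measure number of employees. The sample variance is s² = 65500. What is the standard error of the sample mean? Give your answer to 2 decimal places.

2.87

Under SRS without replacement, Var(ȳ) = (1 − f)·s²/n with f = n/N = 6373/32062 = 0.19877113.
Var(ȳ) = (1 − 0.19877113)·65500/6373 = 0.80122887·10.277734 = 8.2348173.
SE(ȳ) = √(8.2348173) = 2.87.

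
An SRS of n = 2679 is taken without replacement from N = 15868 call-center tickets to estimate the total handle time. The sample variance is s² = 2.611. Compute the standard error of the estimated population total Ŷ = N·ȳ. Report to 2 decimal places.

Var(Ŷ) = N²·Var(ȳ) = N²·(1 − n/N)·s²/n.
f = 2679/15868 = 0.16883035; Var(ȳ) = 0.83116965·2.611/2679 = 8.100724 × 10^-4.
Var(Ŷ) = 15868² · (8.100724 × 10^-4) = 203970.9.
SE(Ŷ) = √(203970.9) = 451.63.

451.63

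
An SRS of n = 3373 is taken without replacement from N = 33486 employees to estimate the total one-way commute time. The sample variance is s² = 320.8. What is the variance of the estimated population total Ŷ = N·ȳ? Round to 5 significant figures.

Var(Ŷ) = N²·Var(ȳ) = N²·(1 − n/N)·s²/n.
f = 3373/33486 = 0.10072866; Var(ȳ) = 0.89927134·320.8/3373 = 0.085528089.
Var(Ŷ) = 33486² · 0.085528089 = 9.5903689 × 10^7.

9.5904 × 10^7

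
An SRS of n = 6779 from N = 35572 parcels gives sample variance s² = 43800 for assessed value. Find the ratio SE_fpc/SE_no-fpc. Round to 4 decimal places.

f = n/N = 6779/35572 = 0.19057124.
SE_no-fpc = √(s²/n) = 2.5418753; SE_fpc = √((1−f)s²/n) = 2.2868809.
Ratio = √(1−f) = 0.89968259.

0.8997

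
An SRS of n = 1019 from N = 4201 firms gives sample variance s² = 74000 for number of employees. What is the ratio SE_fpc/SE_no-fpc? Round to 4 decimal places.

0.8703

f = n/N = 1019/4201 = 0.24256129.
SE_no-fpc = √(s²/n) = 8.5217496; SE_fpc = √((1−f)s²/n) = 7.41656.
Ratio = √(1−f) = 0.87030955.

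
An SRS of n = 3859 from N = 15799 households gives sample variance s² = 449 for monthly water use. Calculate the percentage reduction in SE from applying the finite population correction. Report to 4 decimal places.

f = n/N = 3859/15799 = 0.24425597.
SE_no-fpc = √(s²/n) = 0.34110319; SE_fpc = √((1−f)s²/n) = 0.29653308.
Ratio = √(1−f) = 0.86933540. Reduction = 100·(1 − 0.86933540) = 13.0665%.

13.0665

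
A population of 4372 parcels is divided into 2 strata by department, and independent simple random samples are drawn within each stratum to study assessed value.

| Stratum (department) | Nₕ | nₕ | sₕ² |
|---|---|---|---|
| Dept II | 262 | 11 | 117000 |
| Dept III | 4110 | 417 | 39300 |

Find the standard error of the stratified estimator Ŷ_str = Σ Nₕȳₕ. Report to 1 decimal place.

Var(Ŷ_str) = Σₕ Nₕ²(1 − fₕ)sₕ²/nₕ.
Dept II: 262²·(1 − 11/262)·117000/11 = 6.9946855 × 10^8.
Dept III: 4110²·(1 − 417/4110)·39300/417 = 1.4304663 × 10^9.
Sum = 2.1299349 × 10^9.
SE = √(2.1299349 × 10^9) = 46151.2.

46151.2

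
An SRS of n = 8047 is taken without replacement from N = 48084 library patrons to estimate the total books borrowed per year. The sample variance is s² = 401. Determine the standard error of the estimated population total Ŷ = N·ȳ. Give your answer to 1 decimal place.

9794.6

Var(Ŷ) = N²·Var(ȳ) = N²·(1 − n/N)·s²/n.
f = 8047/48084 = 0.16735297; Var(ȳ) = 0.83264703·401/8047 = 0.041492663.
Var(Ŷ) = 48084² · 0.041492663 = 9.5933985 × 10^7.
SE(Ŷ) = √(9.5933985 × 10^7) = 9794.6.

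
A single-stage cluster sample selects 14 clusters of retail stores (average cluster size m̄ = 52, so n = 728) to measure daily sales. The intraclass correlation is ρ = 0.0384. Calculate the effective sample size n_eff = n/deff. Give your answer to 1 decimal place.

246.1

deff = 1 + (52 − 1)·0.0384 = 1 + 1.9584 = 2.9584.
n_eff = 728 / 2.9584 = 246.1.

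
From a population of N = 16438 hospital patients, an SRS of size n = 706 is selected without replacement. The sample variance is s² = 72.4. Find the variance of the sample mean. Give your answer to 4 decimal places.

Under SRS without replacement, Var(ȳ) = (1 − f)·s²/n with f = n/N = 706/16438 = 0.04294926.
Var(ȳ) = (1 − 0.04294926)·72.4/706 = 0.95705074·0.10254958 = 0.098145146.

0.0981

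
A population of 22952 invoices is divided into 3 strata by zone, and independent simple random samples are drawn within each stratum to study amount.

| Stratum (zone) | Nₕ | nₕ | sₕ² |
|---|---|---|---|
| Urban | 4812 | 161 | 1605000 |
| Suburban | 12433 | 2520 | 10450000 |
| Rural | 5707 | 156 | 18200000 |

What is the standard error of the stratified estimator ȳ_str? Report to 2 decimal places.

Var(ȳ_str) = Σₕ Wₕ²(1 − fₕ)sₕ²/nₕ with Wₕ = Nₕ/N, N = 22952.
Urban: Wₕ = 0.20965493; term = 0.20965493²·(1 − 0.03345802)·1605000/161 = 423.52597.
Suburban: Wₕ = 0.54169571; term = 0.54169571²·(1 − 0.20268640)·10450000/2520 = 970.1876.
Rural: Wₕ = 0.24864936; term = 0.24864936²·(1 − 0.02733485)·18200000/156 = 7015.9231.
Sum = 8409.6367.
SE = √(8409.6367) = 91.70.

91.70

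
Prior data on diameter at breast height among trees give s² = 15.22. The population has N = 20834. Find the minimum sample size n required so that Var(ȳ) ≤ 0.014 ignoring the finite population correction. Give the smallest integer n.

1088

Without fpc, n₀ = s²/D = 15.22/0.014 = 1087.1429.
Rounding up, n = 1088.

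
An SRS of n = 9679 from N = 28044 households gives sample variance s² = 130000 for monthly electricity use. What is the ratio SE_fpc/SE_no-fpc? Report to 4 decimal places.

f = n/N = 9679/28044 = 0.34513621.
SE_no-fpc = √(s²/n) = 3.6648519; SE_fpc = √((1−f)s²/n) = 2.9657321.
Ratio = √(1−f) = 0.80923654.

0.8092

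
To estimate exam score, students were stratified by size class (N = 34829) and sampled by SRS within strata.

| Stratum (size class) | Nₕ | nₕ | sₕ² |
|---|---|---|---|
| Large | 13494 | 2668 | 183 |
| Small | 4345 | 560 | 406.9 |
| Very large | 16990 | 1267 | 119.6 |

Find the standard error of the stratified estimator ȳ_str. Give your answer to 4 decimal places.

Var(ȳ_str) = Σₕ Wₕ²(1 − fₕ)sₕ²/nₕ with Wₕ = Nₕ/N, N = 34829.
Large: Wₕ = 0.38743576; term = 0.38743576²·(1 − 0.19771750)·183/2668 = 0.008260227.
Small: Wₕ = 0.12475236; term = 0.12475236²·(1 − 0.12888377)·406.9/560 = 0.0098508412.
Very large: Wₕ = 0.48781188; term = 0.48781188²·(1 − 0.07457328)·119.6/1267 = 0.020787456.
Sum = 0.038898524.
SE = √(0.038898524) = 0.1972.

0.1972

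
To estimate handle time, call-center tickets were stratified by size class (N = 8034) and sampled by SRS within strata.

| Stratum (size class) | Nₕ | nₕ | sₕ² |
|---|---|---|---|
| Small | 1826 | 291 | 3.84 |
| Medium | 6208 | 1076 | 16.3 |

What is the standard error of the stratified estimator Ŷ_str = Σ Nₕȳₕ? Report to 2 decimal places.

Var(Ŷ_str) = Σₕ Nₕ²(1 − fₕ)sₕ²/nₕ.
Small: 1826²·(1 − 291/1826)·3.84/291 = 36986.854.
Medium: 6208²·(1 − 1076/6208)·16.3/1076 = 482629.31.
Sum = 519616.16.
SE = √(519616.16) = 720.84.

720.84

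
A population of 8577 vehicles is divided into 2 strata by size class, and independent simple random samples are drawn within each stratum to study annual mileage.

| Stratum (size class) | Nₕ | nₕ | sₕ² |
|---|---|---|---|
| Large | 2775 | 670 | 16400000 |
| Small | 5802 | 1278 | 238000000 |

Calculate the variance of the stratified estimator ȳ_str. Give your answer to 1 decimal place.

Var(ȳ_str) = Σₕ Wₕ²(1 − fₕ)sₕ²/nₕ with Wₕ = Nₕ/N, N = 8577.
Large: Wₕ = 0.32353970; term = 0.32353970²·(1 − 0.24144144)·16400000/670 = 1943.6287.
Small: Wₕ = 0.67646030; term = 0.67646030²·(1 − 0.22026887)·238000000/1278 = 66447.035.
Sum = 68390.664.

68390.7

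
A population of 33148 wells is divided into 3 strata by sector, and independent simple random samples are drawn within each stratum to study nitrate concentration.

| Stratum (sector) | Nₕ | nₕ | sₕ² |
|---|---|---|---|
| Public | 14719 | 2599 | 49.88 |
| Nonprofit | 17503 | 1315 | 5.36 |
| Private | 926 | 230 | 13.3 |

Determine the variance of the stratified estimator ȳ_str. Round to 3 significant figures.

0.00420

Var(ȳ_str) = Σₕ Wₕ²(1 − fₕ)sₕ²/nₕ with Wₕ = Nₕ/N, N = 33148.
Public: Wₕ = 0.44403886; term = 0.44403886²·(1 − 0.17657450)·49.88/2599 = 0.0031159209.
Nonprofit: Wₕ = 0.52802582; term = 0.52802582²·(1 − 0.07512998)·5.36/1315 = 0.0010510662.
Private: Wₕ = 0.02793532; term = 0.02793532²·(1 − 0.24838013)·13.3/230 = 3.3917932 × 10^-5.
Sum = 0.004200905.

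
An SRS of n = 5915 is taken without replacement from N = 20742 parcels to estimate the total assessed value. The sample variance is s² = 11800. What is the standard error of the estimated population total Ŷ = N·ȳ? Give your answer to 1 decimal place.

24769.4

Var(Ŷ) = N²·Var(ȳ) = N²·(1 − n/N)·s²/n.
f = 5915/20742 = 0.28517019; Var(ȳ) = 0.71482981·11800/5915 = 1.4260341.
Var(Ŷ) = 20742² · 1.4260341 = 6.1352346 × 10^8.
SE(Ŷ) = √(6.1352346 × 10^8) = 24769.4.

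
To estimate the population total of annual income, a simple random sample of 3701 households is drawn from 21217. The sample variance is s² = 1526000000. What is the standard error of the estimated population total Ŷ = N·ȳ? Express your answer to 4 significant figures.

1.238 × 10^7

Var(Ŷ) = N²·Var(ȳ) = N²·(1 − n/N)·s²/n.
f = 3701/21217 = 0.17443559; Var(ȳ) = 0.82556441·1526000000/3701 = 340397.54.
Var(Ŷ) = 21217² · 340397.54 = 1.5323373 × 10^14.
SE(Ŷ) = √(1.5323373 × 10^14) = 1.238 × 10^7.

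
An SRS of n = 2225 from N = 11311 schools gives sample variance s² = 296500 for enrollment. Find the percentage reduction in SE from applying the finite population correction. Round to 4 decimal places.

10.3736

f = n/N = 2225/11311 = 0.19671117.
SE_no-fpc = √(s²/n) = 11.543761; SE_fpc = √((1−f)s²/n) = 10.346256.
Ratio = √(1−f) = 0.89626382. Reduction = 100·(1 − 0.89626382) = 10.3736%.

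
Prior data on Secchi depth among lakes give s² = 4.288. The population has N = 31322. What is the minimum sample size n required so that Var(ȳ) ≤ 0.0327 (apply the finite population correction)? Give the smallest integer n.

131

Without fpc, n₀ = s²/D = 4.288/0.0327 = 131.1315.
With fpc, (1 − n/N)·s²/n ≤ D requires n ≥ n₀/(1 + n₀/N) = 131.1315/(1 + 131.1315/31322) = 130.5848.
Rounding up, n = 131.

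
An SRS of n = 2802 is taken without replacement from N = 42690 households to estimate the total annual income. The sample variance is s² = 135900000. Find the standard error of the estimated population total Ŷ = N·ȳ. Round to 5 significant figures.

Var(Ŷ) = N²·Var(ȳ) = N²·(1 − n/N)·s²/n.
f = 2802/42690 = 0.06563598; Var(ȳ) = 0.93436402·135900000/2802 = 45317.655.
Var(Ŷ) = 42690² · 45317.655 = 8.258853 × 10^13.
SE(Ŷ) = √(8.258853 × 10^13) = 9.0878 × 10^6.

9.0878 × 10^6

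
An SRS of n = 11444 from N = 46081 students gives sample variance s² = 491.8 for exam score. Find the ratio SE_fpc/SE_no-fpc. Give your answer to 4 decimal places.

f = n/N = 11444/46081 = 0.24834531.
SE_no-fpc = √(s²/n) = 0.20730288; SE_fpc = √((1−f)s²/n) = 0.1797275.
Ratio = √(1−f) = 0.86698022.

0.8670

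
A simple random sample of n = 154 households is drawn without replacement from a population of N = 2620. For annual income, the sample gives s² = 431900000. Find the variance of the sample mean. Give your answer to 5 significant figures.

2.6397 × 10^6

Under SRS without replacement, Var(ȳ) = (1 − f)·s²/n with f = n/N = 154/2620 = 0.05877863.
Var(ȳ) = (1 − 0.05877863)·431900000/154 = 0.94122137·2.8045455 × 10^6 = 2.6396981 × 10^6.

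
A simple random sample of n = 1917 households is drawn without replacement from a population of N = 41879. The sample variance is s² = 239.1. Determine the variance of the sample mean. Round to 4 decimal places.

Under SRS without replacement, Var(ȳ) = (1 − f)·s²/n with f = n/N = 1917/41879 = 0.04577473.
Var(ȳ) = (1 − 0.04577473)·239.1/1917 = 0.95422527·0.12472613 = 0.11901683.

0.1190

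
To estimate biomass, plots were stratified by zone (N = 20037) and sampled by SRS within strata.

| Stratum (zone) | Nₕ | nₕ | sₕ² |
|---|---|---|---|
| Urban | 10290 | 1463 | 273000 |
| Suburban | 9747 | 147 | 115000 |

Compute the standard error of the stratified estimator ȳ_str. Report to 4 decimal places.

Var(ȳ_str) = Σₕ Wₕ²(1 − fₕ)sₕ²/nₕ with Wₕ = Nₕ/N, N = 20037.
Urban: Wₕ = 0.51354993; term = 0.51354993²·(1 − 0.14217687)·273000/1463 = 42.216422.
Suburban: Wₕ = 0.48645007; term = 0.48645007²·(1 − 0.01508156)·115000/147 = 182.32965.
Sum = 224.54607.
SE = √(224.54607) = 14.9849.

14.9849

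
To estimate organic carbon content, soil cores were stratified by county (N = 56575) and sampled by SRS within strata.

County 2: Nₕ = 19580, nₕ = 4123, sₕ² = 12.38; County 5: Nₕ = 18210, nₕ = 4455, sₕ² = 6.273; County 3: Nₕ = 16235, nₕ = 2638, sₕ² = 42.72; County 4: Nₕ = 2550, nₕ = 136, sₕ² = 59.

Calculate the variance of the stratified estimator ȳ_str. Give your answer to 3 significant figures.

Var(ȳ_str) = Σₕ Wₕ²(1 − fₕ)sₕ²/nₕ with Wₕ = Nₕ/N, N = 56575.
County 2: Wₕ = 0.34608926; term = 0.34608926²·(1 − 0.21057201)·12.38/4123 = 2.8392006 × 10^-4.
County 5: Wₕ = 0.32187362; term = 0.32187362²·(1 − 0.24464580)·6.273/4455 = 1.1019173 × 10^-4.
County 3: Wₕ = 0.28696421; term = 0.28696421²·(1 − 0.16248845)·42.72/2638 = 0.0011168702.
County 4: Wₕ = 0.04507291; term = 0.04507291²·(1 − 0.05333333)·59/136 = 8.3433685 × 10^-4.
Sum = 0.0023453188.

0.00235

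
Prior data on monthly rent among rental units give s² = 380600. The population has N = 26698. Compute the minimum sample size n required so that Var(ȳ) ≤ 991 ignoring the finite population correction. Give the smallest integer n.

385

Without fpc, n₀ = s²/D = 380600/991 = 384.0565.
Rounding up, n = 385.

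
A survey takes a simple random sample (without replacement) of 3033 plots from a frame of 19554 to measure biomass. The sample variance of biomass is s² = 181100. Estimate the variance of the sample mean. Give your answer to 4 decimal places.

Under SRS without replacement, Var(ȳ) = (1 − f)·s²/n with f = n/N = 3033/19554 = 0.15510893.
Var(ȳ) = (1 − 0.15510893)·181100/3033 = 0.84489107·59.709858 = 50.448326.

50.4483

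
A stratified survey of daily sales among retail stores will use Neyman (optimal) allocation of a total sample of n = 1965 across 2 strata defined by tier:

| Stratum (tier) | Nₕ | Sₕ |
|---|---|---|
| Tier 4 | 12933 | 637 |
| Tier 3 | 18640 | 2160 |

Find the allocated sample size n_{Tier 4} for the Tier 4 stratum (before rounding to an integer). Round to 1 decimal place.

Neyman allocation: nₕ = n·NₕSₕ / Σⱼ NⱼSⱼ.
Σ NⱼSⱼ = 12933·637 + 18640·2160 = 4.8500721 × 10^7.
n_{Tier 4} = 1965·12933·637 / (4.8500721 × 10^7) = 333.8.

333.8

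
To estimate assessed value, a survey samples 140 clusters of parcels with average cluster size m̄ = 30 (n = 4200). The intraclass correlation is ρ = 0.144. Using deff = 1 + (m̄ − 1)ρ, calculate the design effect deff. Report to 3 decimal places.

5.176

deff = 1 + (30 − 1)·0.144 = 1 + 4.176 = 5.176.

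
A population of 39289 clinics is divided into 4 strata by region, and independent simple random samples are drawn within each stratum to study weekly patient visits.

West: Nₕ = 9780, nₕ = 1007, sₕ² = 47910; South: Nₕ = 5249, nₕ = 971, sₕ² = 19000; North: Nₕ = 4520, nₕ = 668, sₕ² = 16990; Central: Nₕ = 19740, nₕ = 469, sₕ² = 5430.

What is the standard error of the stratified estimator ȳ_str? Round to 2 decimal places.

Var(ȳ_str) = Σₕ Wₕ²(1 − fₕ)sₕ²/nₕ with Wₕ = Nₕ/N, N = 39289.
West: Wₕ = 0.24892464; term = 0.24892464²·(1 − 0.10296524)·47910/1007 = 2.6444888.
South: Wₕ = 0.13359974; term = 0.13359974²·(1 − 0.18498762)·19000/971 = 0.28464907.
North: Wₕ = 0.11504492; term = 0.11504492²·(1 − 0.14778761)·16990/668 = 0.28687961.
Central: Wₕ = 0.50243071; term = 0.50243071²·(1 − 0.02375887)·5430/469 = 2.8532277.
Sum = 6.0692452.
SE = √(6.0692452) = 2.46.

2.46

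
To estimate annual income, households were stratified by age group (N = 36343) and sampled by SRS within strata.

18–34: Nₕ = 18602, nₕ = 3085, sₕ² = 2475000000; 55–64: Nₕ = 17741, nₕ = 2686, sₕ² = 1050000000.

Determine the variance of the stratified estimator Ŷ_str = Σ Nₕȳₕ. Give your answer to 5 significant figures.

3.3598 × 10^14

Var(Ŷ_str) = Σₕ Nₕ²(1 − fₕ)sₕ²/nₕ.
18–34: 18602²·(1 − 3085/18602)·2475000000/3085 = 2.3157274 × 10^14.
55–64: 17741²·(1 − 2686/17741)·1050000000/2686 = 1.0441001 × 10^14.
Sum = 3.3598275 × 10^14.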